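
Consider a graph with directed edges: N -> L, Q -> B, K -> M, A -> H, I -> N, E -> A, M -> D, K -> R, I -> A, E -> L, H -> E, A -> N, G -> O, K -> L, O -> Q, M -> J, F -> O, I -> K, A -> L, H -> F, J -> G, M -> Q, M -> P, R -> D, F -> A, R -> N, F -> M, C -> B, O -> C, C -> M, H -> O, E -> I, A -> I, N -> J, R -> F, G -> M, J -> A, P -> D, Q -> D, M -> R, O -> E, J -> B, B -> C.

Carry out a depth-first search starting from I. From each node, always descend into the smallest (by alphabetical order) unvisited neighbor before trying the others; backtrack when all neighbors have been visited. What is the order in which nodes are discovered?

I A H E L F M D J B C G O Q P R N K

Visit I
I → A
A → H
H → E
E → L
H → F
F → M
M → D
M → J
J → B
B → C
J → G
G → O
O → Q
M → P
M → R
R → N
I → K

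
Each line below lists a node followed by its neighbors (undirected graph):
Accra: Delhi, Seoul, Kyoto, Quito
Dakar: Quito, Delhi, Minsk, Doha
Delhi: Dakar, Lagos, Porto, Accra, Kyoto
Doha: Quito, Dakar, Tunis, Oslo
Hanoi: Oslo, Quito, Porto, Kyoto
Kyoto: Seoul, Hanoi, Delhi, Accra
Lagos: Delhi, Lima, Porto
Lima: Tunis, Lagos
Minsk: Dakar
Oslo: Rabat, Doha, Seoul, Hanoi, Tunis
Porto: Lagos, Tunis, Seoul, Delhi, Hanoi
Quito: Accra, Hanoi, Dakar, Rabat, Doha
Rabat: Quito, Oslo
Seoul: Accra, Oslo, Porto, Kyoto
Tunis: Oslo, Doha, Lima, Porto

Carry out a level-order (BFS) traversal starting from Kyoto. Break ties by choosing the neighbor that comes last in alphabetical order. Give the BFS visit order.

Visit Kyoto; enqueue Seoul, Hanoi, Delhi, Accra → queue [Seoul, Hanoi, Delhi, Accra]
Visit Seoul; enqueue Porto, Oslo → queue [Hanoi, Delhi, Accra, Porto, Oslo]
Visit Hanoi; enqueue Quito → queue [Delhi, Accra, Porto, Oslo, Quito]
Visit Delhi; enqueue Lagos, Dakar → queue [Accra, Porto, Oslo, Quito, Lagos, Dakar]
Visit Accra → queue [Porto, Oslo, Quito, Lagos, Dakar]
Visit Porto; enqueue Tunis → queue [Oslo, Quito, Lagos, Dakar, Tunis]
Visit Oslo; enqueue Rabat, Doha → queue [Quito, Lagos, Dakar, Tunis, Rabat, Doha]
Visit Quito → queue [Lagos, Dakar, Tunis, Rabat, Doha]
Visit Lagos; enqueue Lima → queue [Dakar, Tunis, Rabat, Doha, Lima]
Visit Dakar; enqueue Minsk → queue [Tunis, Rabat, Doha, Lima, Minsk]
Visit Tunis → queue [Rabat, Doha, Lima, Minsk]
Visit Rabat → queue [Doha, Lima, Minsk]
Visit Doha → queue [Lima, Minsk]
Visit Lima → queue [Minsk]
Visit Minsk → queue []

Kyoto, Seoul, Hanoi, Delhi, Accra, Porto, Oslo, Quito, Lagos, Dakar, Tunis, Rabat, Doha, Lima, Minsk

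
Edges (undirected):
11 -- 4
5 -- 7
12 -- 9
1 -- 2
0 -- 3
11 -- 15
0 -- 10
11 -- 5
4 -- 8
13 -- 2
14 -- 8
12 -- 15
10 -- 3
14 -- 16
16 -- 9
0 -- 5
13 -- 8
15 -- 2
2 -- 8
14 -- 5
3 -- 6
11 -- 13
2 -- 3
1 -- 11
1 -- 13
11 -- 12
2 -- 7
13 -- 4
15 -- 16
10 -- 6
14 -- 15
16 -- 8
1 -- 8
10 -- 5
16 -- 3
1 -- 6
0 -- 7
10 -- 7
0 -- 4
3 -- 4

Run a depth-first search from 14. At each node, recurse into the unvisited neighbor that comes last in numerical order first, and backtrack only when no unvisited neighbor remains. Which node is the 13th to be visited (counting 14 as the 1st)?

0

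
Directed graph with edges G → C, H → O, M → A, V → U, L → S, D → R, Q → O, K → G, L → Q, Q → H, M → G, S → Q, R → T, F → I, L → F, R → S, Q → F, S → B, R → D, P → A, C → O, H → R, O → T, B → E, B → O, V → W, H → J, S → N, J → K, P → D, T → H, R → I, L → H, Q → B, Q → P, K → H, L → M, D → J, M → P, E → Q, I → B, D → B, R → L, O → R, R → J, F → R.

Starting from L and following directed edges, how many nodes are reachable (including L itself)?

BFS from L visits: L, F, H, M, Q, S, I, R, J, O, A, G, P, B, N, D, T, K, C, E
Reachable nodes: 20 of 23 total.

20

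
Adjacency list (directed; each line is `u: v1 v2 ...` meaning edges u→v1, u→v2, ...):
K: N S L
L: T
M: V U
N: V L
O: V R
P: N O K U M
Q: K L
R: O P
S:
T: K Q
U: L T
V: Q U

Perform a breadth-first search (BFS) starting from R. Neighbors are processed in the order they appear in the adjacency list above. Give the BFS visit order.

Visit R; enqueue O, P → queue [O, P]
Visit O; enqueue V → queue [P, V]
Visit P; enqueue N, K, U, M → queue [V, N, K, U, M]
Visit V; enqueue Q → queue [N, K, U, M, Q]
Visit N; enqueue L → queue [K, U, M, Q, L]
Visit K; enqueue S → queue [U, M, Q, L, S]
Visit U; enqueue T → queue [M, Q, L, S, T]
Visit M → queue [Q, L, S, T]
Visit Q → queue [L, S, T]
Visit L → queue [S, T]
Visit S → queue [T]
Visit T → queue []

R, O, P, V, N, K, U, M, Q, L, S, T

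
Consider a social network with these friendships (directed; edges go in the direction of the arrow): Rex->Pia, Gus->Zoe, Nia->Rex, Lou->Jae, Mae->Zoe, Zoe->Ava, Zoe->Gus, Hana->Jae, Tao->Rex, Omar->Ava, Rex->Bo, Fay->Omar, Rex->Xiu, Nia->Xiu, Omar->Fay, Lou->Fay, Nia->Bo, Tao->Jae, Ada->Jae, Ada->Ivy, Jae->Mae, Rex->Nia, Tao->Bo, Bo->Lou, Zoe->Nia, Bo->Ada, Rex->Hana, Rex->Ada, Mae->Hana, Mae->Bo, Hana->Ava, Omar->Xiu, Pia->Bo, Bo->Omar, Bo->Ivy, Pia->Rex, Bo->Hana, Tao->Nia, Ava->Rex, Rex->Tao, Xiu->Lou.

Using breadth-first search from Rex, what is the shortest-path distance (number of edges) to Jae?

2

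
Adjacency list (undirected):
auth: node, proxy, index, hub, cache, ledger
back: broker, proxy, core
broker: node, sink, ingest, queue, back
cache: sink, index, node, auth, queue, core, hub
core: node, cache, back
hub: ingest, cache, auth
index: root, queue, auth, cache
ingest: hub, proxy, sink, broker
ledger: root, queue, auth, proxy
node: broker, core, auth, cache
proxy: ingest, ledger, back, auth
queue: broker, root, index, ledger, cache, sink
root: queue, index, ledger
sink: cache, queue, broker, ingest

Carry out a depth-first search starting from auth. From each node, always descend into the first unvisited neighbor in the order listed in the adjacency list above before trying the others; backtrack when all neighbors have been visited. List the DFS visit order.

Visit auth
auth → node
node → broker
broker → sink
sink → cache
cache → index
index → root
root → queue
queue → ledger
ledger → proxy
proxy → ingest
ingest → hub
proxy → back
back → core

auth, node, broker, sink, cache, index, root, queue, ledger, proxy, ingest, hub, back, core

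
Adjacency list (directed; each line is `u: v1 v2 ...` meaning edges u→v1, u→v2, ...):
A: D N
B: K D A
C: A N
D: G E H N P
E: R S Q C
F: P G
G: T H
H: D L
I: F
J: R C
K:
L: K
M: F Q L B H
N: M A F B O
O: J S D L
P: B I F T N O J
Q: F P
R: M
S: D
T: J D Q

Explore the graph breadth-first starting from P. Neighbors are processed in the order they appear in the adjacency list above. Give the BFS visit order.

P -> B -> I -> F -> T -> N -> O -> J -> K -> D -> A -> G -> Q -> M -> S -> L -> R -> C -> E -> H

Visit P; enqueue B, I, F, T, N, O, J → queue [B, I, F, T, N, O, J]
Visit B; enqueue K, D, A → queue [I, F, T, N, O, J, K, D, A]
Visit I → queue [F, T, N, O, J, K, D, A]
Visit F; enqueue G → queue [T, N, O, J, K, D, A, G]
Visit T; enqueue Q → queue [N, O, J, K, D, A, G, Q]
Visit N; enqueue M → queue [O, J, K, D, A, G, Q, M]
Visit O; enqueue S, L → queue [J, K, D, A, G, Q, M, S, L]
Visit J; enqueue R, C → queue [K, D, A, G, Q, M, S, L, R, C]
Visit K → queue [D, A, G, Q, M, S, L, R, C]
Visit D; enqueue E, H → queue [A, G, Q, M, S, L, R, C, E, H]
Visit A → queue [G, Q, M, S, L, R, C, E, H]
Visit G → queue [Q, M, S, L, R, C, E, H]
Visit Q → queue [M, S, L, R, C, E, H]
Visit M → queue [S, L, R, C, E, H]
Visit S → queue [L, R, C, E, H]
Visit L → queue [R, C, E, H]
Visit R → queue [C, E, H]
Visit C → queue [E, H]
Visit E → queue [H]
Visit H → queue []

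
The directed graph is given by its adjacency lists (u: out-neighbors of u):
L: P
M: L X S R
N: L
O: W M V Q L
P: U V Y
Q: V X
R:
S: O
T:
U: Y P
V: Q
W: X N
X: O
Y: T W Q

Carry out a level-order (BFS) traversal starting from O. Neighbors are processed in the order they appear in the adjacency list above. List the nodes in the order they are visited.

Visit O; enqueue W, M, V, Q, L → queue [W, M, V, Q, L]
Visit W; enqueue X, N → queue [M, V, Q, L, X, N]
Visit M; enqueue S, R → queue [V, Q, L, X, N, S, R]
Visit V → queue [Q, L, X, N, S, R]
Visit Q → queue [L, X, N, S, R]
Visit L; enqueue P → queue [X, N, S, R, P]
Visit X → queue [N, S, R, P]
Visit N → queue [S, R, P]
Visit S → queue [R, P]
Visit R → queue [P]
Visit P; enqueue U, Y → queue [U, Y]
Visit U → queue [Y]
Visit Y; enqueue T → queue [T]
Visit T → queue []

O -> W -> M -> V -> Q -> L -> X -> N -> S -> R -> P -> U -> Y -> T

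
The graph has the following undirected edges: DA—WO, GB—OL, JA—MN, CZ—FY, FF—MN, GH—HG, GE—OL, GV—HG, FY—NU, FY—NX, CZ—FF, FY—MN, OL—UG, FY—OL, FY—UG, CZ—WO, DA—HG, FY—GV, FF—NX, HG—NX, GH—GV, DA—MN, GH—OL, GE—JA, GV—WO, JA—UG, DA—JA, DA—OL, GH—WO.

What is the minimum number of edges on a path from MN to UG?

Level 0: MN
Level 1: DA, FF, FY, JA
Level 2: CZ, GE, GV, HG, NU, NX, OL, UG, WO
Level 3: GB, GH
UG first appears at level 2.

2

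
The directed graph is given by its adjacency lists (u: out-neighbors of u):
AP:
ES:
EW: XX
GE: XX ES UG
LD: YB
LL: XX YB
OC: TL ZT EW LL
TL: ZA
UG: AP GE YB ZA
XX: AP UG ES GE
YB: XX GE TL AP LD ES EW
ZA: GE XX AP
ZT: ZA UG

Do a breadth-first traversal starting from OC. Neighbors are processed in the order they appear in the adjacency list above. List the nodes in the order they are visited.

OC → TL → ZT → EW → LL → ZA → UG → XX → YB → GE → AP → ES → LD

Visit OC; enqueue TL, ZT, EW, LL → queue [TL, ZT, EW, LL]
Visit TL; enqueue ZA → queue [ZT, EW, LL, ZA]
Visit ZT; enqueue UG → queue [EW, LL, ZA, UG]
Visit EW; enqueue XX → queue [LL, ZA, UG, XX]
Visit LL; enqueue YB → queue [ZA, UG, XX, YB]
Visit ZA; enqueue GE, AP → queue [UG, XX, YB, GE, AP]
Visit UG → queue [XX, YB, GE, AP]
Visit XX; enqueue ES → queue [YB, GE, AP, ES]
Visit YB; enqueue LD → queue [GE, AP, ES, LD]
Visit GE → queue [AP, ES, LD]
Visit AP → queue [ES, LD]
Visit ES → queue [LD]
Visit LD → queue []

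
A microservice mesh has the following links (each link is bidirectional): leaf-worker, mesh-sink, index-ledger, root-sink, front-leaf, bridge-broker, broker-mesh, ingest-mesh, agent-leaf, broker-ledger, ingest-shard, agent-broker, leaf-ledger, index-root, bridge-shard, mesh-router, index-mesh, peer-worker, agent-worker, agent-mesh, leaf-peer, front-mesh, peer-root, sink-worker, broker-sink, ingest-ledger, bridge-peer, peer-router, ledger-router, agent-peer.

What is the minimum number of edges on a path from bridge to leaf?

Level 0: bridge
Level 1: broker, peer, shard
Level 2: agent, ingest, leaf, ledger, mesh, root, router, sink, worker
Level 3: front, index
leaf first appears at level 2.

2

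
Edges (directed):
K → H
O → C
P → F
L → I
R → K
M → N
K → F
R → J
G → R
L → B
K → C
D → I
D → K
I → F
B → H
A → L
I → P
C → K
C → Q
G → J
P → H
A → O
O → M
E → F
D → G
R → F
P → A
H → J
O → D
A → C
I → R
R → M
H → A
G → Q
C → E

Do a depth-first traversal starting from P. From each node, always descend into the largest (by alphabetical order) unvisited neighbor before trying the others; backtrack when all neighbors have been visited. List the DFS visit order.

Visit P
P → H
H → J
H → A
A → O
O → M
M → N
O → D
D → K
K → F
K → C
C → Q
C → E
D → I
I → R
D → G
A → L
L → B

P → H → J → A → O → M → N → D → K → F → C → Q → E → I → R → G → L → B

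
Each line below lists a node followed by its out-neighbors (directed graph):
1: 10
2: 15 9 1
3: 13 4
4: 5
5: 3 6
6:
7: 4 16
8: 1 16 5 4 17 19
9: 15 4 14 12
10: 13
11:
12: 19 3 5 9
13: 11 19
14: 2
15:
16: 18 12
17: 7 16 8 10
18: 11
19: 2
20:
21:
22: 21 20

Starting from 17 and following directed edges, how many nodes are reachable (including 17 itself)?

BFS from 17 visits: 17, 16, 10, 8, 7, 18, 12, 13, 19, 5, 4, 1, 11, 9, 3, 2, 6, 15, 14
Reachable nodes: 19 of 22 total.

19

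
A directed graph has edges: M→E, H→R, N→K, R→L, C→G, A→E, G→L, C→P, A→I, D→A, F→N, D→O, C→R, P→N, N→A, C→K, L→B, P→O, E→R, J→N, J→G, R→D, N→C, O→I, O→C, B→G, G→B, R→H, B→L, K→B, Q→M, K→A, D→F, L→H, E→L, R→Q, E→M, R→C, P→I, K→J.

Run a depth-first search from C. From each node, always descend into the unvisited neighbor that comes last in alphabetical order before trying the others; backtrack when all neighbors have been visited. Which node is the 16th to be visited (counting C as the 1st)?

J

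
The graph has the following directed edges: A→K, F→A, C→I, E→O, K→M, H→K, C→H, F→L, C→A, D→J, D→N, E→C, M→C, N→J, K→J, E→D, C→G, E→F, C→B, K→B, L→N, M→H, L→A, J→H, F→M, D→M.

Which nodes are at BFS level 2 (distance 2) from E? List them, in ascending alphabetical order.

Level 0: E
Level 1: C, D, F, O
Level 2: A, B, G, H, I, J, L, M, N
Level 3: K

A, B, G, H, I, J, L, M, N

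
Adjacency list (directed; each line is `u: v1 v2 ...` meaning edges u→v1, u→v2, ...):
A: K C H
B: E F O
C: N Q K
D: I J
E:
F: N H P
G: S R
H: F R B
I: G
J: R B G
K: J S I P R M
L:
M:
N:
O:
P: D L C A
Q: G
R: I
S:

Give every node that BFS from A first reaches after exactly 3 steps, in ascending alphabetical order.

Level 0: A
Level 1: C, H, K
Level 2: B, F, I, J, M, N, P, Q, R, S
Level 3: D, E, G, L, O

D, E, G, L, O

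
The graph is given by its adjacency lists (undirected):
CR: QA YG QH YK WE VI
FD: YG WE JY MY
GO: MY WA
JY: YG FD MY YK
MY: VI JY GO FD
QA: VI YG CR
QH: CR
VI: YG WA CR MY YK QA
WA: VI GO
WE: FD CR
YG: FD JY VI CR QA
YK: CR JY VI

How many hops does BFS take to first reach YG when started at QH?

Level 0: QH
Level 1: CR
Level 2: QA, VI, WE, YG, YK
Level 3: FD, JY, MY, WA
Level 4: GO
YG first appears at level 2.

2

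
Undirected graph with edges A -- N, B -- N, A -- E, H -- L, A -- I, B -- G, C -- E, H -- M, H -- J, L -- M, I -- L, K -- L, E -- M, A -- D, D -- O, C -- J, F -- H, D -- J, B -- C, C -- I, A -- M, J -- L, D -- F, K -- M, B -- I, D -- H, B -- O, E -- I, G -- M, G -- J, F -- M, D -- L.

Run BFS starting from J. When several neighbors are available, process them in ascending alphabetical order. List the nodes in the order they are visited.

J → C → D → G → H → L → B → E → I → A → F → O → M → K → N

Visit J; enqueue C, D, G, H, L → queue [C, D, G, H, L]
Visit C; enqueue B, E, I → queue [D, G, H, L, B, E, I]
Visit D; enqueue A, F, O → queue [G, H, L, B, E, I, A, F, O]
Visit G; enqueue M → queue [H, L, B, E, I, A, F, O, M]
Visit H → queue [L, B, E, I, A, F, O, M]
Visit L; enqueue K → queue [B, E, I, A, F, O, M, K]
Visit B; enqueue N → queue [E, I, A, F, O, M, K, N]
Visit E → queue [I, A, F, O, M, K, N]
Visit I → queue [A, F, O, M, K, N]
Visit A → queue [F, O, M, K, N]
Visit F → queue [O, M, K, N]
Visit O → queue [M, K, N]
Visit M → queue [K, N]
Visit K → queue [N]
Visit N → queue []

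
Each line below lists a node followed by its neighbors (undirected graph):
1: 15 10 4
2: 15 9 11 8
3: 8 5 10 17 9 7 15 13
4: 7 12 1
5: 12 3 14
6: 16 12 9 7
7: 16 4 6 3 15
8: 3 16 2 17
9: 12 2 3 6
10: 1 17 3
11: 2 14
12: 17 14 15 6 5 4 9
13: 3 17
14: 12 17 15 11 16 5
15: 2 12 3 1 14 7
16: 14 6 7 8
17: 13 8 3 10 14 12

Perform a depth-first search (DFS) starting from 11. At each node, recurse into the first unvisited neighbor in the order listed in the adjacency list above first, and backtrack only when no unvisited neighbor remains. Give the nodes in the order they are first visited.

Visit 11
11 → 2
2 → 15
15 → 12
12 → 17
17 → 13
13 → 3
3 → 8
8 → 16
16 → 14
14 → 5
16 → 6
6 → 9
6 → 7
7 → 4
4 → 1
1 → 10

11, 2, 15, 12, 17, 13, 3, 8, 16, 14, 5, 6, 9, 7, 4, 1, 10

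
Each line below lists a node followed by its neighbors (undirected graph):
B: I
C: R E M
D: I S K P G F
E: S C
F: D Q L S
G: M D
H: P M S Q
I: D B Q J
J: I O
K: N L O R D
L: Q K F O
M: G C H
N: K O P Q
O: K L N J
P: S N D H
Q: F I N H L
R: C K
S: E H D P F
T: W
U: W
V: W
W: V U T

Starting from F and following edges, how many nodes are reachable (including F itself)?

18

BFS from F visits: F, S, Q, L, D, P, H, E, N, I, O, K, G, M, C, J, B, R
Reachable nodes: 18 of 22 total.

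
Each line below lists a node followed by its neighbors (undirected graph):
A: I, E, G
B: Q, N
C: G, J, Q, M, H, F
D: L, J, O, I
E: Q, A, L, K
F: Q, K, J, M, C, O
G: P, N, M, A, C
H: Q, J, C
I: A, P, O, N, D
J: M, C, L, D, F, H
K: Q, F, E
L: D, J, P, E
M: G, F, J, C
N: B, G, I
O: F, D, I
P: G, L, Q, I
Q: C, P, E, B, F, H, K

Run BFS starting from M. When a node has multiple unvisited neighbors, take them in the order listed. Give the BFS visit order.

M, G, F, J, C, P, N, A, Q, K, O, L, D, H, I, B, E

Visit M; enqueue G, F, J, C → queue [G, F, J, C]
Visit G; enqueue P, N, A → queue [F, J, C, P, N, A]
Visit F; enqueue Q, K, O → queue [J, C, P, N, A, Q, K, O]
Visit J; enqueue L, D, H → queue [C, P, N, A, Q, K, O, L, D, H]
Visit C → queue [P, N, A, Q, K, O, L, D, H]
Visit P; enqueue I → queue [N, A, Q, K, O, L, D, H, I]
Visit N; enqueue B → queue [A, Q, K, O, L, D, H, I, B]
Visit A; enqueue E → queue [Q, K, O, L, D, H, I, B, E]
Visit Q → queue [K, O, L, D, H, I, B, E]
Visit K → queue [O, L, D, H, I, B, E]
Visit O → queue [L, D, H, I, B, E]
Visit L → queue [D, H, I, B, E]
Visit D → queue [H, I, B, E]
Visit H → queue [I, B, E]
Visit I → queue [B, E]
Visit B → queue [E]
Visit E → queue []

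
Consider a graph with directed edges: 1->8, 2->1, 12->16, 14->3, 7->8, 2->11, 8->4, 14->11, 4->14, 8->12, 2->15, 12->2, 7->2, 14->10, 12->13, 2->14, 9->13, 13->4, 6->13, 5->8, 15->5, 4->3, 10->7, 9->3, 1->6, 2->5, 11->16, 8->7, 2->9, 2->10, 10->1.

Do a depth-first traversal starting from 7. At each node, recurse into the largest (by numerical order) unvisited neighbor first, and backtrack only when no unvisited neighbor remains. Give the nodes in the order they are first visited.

Visit 7
7 → 8
8 → 12
12 → 16
12 → 13
13 → 4
4 → 14
14 → 11
14 → 10
10 → 1
1 → 6
14 → 3
12 → 2
2 → 15
15 → 5
2 → 9

7, 8, 12, 16, 13, 4, 14, 11, 10, 1, 6, 3, 2, 15, 5, 9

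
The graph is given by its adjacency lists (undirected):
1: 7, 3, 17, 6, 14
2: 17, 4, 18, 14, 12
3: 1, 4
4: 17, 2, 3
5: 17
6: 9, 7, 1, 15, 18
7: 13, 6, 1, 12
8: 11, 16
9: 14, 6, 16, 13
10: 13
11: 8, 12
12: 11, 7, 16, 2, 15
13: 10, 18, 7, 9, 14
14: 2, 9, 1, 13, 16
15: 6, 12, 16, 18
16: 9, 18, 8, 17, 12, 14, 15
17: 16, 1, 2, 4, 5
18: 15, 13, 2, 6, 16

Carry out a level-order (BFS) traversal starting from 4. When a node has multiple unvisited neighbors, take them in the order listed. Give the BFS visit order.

4, 17, 2, 3, 16, 1, 5, 18, 14, 12, 9, 8, 15, 7, 6, 13, 11, 10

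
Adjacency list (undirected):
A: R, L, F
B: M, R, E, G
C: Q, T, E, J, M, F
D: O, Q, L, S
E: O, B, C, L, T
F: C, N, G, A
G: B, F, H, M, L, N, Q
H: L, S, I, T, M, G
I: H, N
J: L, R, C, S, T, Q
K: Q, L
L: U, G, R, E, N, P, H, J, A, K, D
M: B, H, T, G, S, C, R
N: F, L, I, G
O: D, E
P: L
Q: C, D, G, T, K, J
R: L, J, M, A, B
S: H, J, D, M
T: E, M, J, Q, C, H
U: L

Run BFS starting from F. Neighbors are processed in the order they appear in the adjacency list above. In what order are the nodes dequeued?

Visit F; enqueue C, N, G, A → queue [C, N, G, A]
Visit C; enqueue Q, T, E, J, M → queue [N, G, A, Q, T, E, J, M]
Visit N; enqueue L, I → queue [G, A, Q, T, E, J, M, L, I]
Visit G; enqueue B, H → queue [A, Q, T, E, J, M, L, I, B, H]
Visit A; enqueue R → queue [Q, T, E, J, M, L, I, B, H, R]
Visit Q; enqueue D, K → queue [T, E, J, M, L, I, B, H, R, D, K]
Visit T → queue [E, J, M, L, I, B, H, R, D, K]
Visit E; enqueue O → queue [J, M, L, I, B, H, R, D, K, O]
Visit J; enqueue S → queue [M, L, I, B, H, R, D, K, O, S]
Visit M → queue [L, I, B, H, R, D, K, O, S]
Visit L; enqueue U, P → queue [I, B, H, R, D, K, O, S, U, P]
Visit I → queue [B, H, R, D, K, O, S, U, P]
Visit B → queue [H, R, D, K, O, S, U, P]
Visit H → queue [R, D, K, O, S, U, P]
Visit R → queue [D, K, O, S, U, P]
Visit D → queue [K, O, S, U, P]
Visit K → queue [O, S, U, P]
Visit O → queue [S, U, P]
Visit S → queue [U, P]
Visit U → queue [P]
Visit P → queue []

F C N G A Q T E J M L I B H R D K O S U P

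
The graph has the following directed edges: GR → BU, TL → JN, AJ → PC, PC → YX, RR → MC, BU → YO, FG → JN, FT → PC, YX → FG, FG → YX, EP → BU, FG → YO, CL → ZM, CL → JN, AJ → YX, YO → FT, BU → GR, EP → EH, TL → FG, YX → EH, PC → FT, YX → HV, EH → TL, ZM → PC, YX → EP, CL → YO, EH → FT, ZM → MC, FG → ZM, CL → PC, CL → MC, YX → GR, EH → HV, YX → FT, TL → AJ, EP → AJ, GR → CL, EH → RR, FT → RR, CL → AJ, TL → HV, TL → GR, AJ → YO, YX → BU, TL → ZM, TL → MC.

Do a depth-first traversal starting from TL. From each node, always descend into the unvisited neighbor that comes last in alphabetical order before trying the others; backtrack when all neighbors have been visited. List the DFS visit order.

Visit TL
TL → ZM
ZM → PC
PC → YX
YX → HV
YX → GR
GR → CL
CL → YO
YO → FT
FT → RR
RR → MC
CL → JN
CL → AJ
GR → BU
YX → FG
YX → EP
EP → EH

TL → ZM → PC → YX → HV → GR → CL → YO → FT → RR → MC → JN → AJ → BU → FG → EP → EH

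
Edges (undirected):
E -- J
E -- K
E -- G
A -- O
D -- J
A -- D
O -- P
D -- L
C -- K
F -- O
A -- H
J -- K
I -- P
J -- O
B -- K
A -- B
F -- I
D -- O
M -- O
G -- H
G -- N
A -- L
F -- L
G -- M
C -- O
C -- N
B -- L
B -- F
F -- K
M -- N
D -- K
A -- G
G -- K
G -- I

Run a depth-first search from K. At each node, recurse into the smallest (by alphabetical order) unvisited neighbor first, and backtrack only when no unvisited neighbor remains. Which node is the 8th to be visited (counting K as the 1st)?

H

Visit K
K → B
B → A
A → D
D → J
J → E
E → G
G → H
G → I
I → F
F → L
F → O
O → C
C → N
N → M
O → P

Visit order: K, B, A, D, J, E, G, H, I, F, L, O, C, N, M, P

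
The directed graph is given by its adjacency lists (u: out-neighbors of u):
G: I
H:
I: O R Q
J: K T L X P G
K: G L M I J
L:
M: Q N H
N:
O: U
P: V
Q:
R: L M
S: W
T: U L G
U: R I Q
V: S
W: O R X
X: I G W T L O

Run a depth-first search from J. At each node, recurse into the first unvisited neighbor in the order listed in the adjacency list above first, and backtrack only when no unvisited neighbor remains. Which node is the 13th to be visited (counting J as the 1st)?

T

Visit J
J → K
K → G
G → I
I → O
O → U
U → R
R → L
R → M
M → Q
M → N
M → H
J → T
J → X
X → W
J → P
P → V
V → S

Visit order: J, K, G, I, O, U, R, L, M, Q, N, H, T, X, W, P, V, S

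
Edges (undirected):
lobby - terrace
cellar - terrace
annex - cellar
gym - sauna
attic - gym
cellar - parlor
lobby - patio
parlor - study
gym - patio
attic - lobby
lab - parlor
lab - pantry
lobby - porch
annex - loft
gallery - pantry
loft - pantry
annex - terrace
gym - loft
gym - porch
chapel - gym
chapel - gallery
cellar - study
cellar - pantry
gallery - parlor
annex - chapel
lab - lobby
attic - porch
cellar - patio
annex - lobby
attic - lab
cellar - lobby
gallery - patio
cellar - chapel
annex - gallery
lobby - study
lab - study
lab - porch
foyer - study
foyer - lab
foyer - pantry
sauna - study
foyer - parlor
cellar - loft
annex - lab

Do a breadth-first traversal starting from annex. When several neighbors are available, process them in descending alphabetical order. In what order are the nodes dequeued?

Visit annex; enqueue terrace, loft, lobby, lab, gallery, chapel, cellar → queue [terrace, loft, lobby, lab, gallery, chapel, cellar]
Visit terrace → queue [loft, lobby, lab, gallery, chapel, cellar]
Visit loft; enqueue pantry, gym → queue [lobby, lab, gallery, chapel, cellar, pantry, gym]
Visit lobby; enqueue study, porch, patio, attic → queue [lab, gallery, chapel, cellar, pantry, gym, study, porch, patio, attic]
Visit lab; enqueue parlor, foyer → queue [gallery, chapel, cellar, pantry, gym, study, porch, patio, attic, parlor, foyer]
Visit gallery → queue [chapel, cellar, pantry, gym, study, porch, patio, attic, parlor, foyer]
Visit chapel → queue [cellar, pantry, gym, study, porch, patio, attic, parlor, foyer]
Visit cellar → queue [pantry, gym, study, porch, patio, attic, parlor, foyer]
Visit pantry → queue [gym, study, porch, patio, attic, parlor, foyer]
Visit gym; enqueue sauna → queue [study, porch, patio, attic, parlor, foyer, sauna]
Visit study → queue [porch, patio, attic, parlor, foyer, sauna]
Visit porch → queue [patio, attic, parlor, foyer, sauna]
Visit patio → queue [attic, parlor, foyer, sauna]
Visit attic → queue [parlor, foyer, sauna]
Visit parlor → queue [foyer, sauna]
Visit foyer → queue [sauna]
Visit sauna → queue []

annex -> terrace -> loft -> lobby -> lab -> gallery -> chapel -> cellar -> pantry -> gym -> study -> porch -> patio -> attic -> parlor -> foyer -> sauna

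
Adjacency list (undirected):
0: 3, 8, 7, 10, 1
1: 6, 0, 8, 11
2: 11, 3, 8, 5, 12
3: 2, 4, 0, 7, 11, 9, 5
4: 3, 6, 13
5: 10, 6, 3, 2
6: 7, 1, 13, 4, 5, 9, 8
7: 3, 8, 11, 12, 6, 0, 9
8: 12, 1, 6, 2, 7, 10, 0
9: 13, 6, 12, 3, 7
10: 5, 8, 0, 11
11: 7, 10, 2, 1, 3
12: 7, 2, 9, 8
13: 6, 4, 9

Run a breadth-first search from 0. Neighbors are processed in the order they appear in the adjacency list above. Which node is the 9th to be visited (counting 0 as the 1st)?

11

Visit 0; enqueue 3, 8, 7, 10, 1 → queue [3, 8, 7, 10, 1]
Visit 3; enqueue 2, 4, 11, 9, 5 → queue [8, 7, 10, 1, 2, 4, 11, 9, 5]
Visit 8; enqueue 12, 6 → queue [7, 10, 1, 2, 4, 11, 9, 5, 12, 6]
Visit 7 → queue [10, 1, 2, 4, 11, 9, 5, 12, 6]
Visit 10 → queue [1, 2, 4, 11, 9, 5, 12, 6]
Visit 1 → queue [2, 4, 11, 9, 5, 12, 6]
Visit 2 → queue [4, 11, 9, 5, 12, 6]
Visit 4; enqueue 13 → queue [11, 9, 5, 12, 6, 13]
Visit 11 → queue [9, 5, 12, 6, 13]
Visit 9 → queue [5, 12, 6, 13]
Visit 5 → queue [12, 6, 13]
Visit 12 → queue [6, 13]
Visit 6 → queue [13]
Visit 13 → queue []

Visit order: 0, 3, 8, 7, 10, 1, 2, 4, 11, 9, 5, 12, 6, 13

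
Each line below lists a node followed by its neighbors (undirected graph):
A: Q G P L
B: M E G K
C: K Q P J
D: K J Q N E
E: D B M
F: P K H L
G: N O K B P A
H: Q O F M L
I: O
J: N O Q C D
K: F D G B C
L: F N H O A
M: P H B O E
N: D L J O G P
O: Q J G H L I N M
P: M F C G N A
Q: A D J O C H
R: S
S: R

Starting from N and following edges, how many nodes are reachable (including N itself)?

BFS from N visits: N, D, L, J, O, G, P, K, Q, E, F, H, A, C, I, M, B
Reachable nodes: 17 of 19 total.

17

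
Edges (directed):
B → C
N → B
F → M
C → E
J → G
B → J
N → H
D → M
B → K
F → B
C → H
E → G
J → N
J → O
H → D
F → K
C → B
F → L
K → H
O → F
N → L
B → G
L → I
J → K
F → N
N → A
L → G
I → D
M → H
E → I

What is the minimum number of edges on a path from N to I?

2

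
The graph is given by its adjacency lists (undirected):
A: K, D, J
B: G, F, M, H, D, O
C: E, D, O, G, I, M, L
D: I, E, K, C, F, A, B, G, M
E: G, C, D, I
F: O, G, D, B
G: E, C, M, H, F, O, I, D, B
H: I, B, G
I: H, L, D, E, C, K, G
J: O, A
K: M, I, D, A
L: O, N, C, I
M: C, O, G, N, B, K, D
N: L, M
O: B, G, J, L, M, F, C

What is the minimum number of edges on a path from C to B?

2

Level 0: C
Level 1: D, E, G, I, L, M, O
Level 2: A, B, F, H, J, K, N
B first appears at level 2.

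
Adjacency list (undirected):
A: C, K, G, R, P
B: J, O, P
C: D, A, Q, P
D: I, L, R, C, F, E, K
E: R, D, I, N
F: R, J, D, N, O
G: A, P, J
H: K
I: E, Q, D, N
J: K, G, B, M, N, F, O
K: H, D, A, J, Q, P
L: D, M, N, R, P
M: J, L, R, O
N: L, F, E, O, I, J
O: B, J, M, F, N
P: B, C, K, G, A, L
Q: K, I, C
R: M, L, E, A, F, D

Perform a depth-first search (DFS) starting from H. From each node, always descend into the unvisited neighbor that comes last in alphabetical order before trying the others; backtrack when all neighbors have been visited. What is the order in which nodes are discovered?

Visit H
H → K
K → Q
Q → I
I → N
N → O
O → M
M → R
R → L
L → P
P → G
G → J
J → F
F → D
D → E
D → C
C → A
J → B

H, K, Q, I, N, O, M, R, L, P, G, J, F, D, E, C, A, B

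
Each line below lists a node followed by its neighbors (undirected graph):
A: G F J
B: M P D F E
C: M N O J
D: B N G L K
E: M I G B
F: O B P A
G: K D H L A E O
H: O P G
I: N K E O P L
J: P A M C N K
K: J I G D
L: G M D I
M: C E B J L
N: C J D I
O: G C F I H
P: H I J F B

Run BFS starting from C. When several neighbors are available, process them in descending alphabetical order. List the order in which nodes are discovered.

C -> O -> N -> M -> J -> I -> H -> G -> F -> D -> L -> E -> B -> P -> K -> A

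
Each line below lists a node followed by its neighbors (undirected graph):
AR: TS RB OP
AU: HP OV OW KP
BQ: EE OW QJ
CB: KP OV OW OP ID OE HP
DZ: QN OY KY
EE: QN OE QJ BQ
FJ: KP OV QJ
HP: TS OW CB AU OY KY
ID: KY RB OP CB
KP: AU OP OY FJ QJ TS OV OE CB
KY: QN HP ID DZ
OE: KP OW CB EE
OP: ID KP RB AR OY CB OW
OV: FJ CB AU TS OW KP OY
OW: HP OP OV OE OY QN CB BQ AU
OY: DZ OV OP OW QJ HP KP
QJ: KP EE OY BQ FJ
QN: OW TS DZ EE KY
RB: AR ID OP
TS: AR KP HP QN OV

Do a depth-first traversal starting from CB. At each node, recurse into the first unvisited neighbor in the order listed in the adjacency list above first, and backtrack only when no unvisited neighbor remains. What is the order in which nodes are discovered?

CB KP AU HP TS AR RB ID KY QN OW OP OY DZ OV FJ QJ EE OE BQ

Visit CB
CB → KP
KP → AU
AU → HP
HP → TS
TS → AR
AR → RB
RB → ID
ID → KY
KY → QN
QN → OW
OW → OP
OP → OY
OY → DZ
OY → OV
OV → FJ
FJ → QJ
QJ → EE
EE → OE
EE → BQ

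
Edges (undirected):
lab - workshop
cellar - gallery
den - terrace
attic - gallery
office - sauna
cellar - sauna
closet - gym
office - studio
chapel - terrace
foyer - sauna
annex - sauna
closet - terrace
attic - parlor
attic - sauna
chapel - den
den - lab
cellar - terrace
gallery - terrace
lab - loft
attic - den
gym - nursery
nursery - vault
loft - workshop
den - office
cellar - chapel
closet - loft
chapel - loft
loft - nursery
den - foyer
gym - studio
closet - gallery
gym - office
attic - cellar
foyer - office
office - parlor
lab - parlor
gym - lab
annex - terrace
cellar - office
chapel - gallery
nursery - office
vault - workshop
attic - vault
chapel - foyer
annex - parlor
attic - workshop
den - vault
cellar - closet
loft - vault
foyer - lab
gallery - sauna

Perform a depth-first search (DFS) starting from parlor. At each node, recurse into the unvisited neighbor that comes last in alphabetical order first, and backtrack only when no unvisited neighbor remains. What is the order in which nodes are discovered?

parlor, office, studio, gym, nursery, vault, workshop, loft, lab, foyer, sauna, gallery, terrace, den, chapel, cellar, closet, attic, annex

Visit parlor
parlor → office
office → studio
studio → gym
gym → nursery
nursery → vault
vault → workshop
workshop → loft
loft → lab
lab → foyer
foyer → sauna
sauna → gallery
gallery → terrace
terrace → den
den → chapel
chapel → cellar
cellar → closet
cellar → attic
terrace → annex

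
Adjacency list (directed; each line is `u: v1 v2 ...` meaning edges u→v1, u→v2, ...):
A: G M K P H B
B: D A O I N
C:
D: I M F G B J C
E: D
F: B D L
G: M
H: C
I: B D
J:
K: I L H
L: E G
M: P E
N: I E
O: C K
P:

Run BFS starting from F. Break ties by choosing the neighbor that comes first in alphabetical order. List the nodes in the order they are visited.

F -> B -> D -> L -> A -> I -> N -> O -> C -> G -> J -> M -> E -> H -> K -> P

Visit F; enqueue B, D, L → queue [B, D, L]
Visit B; enqueue A, I, N, O → queue [D, L, A, I, N, O]
Visit D; enqueue C, G, J, M → queue [L, A, I, N, O, C, G, J, M]
Visit L; enqueue E → queue [A, I, N, O, C, G, J, M, E]
Visit A; enqueue H, K, P → queue [I, N, O, C, G, J, M, E, H, K, P]
Visit I → queue [N, O, C, G, J, M, E, H, K, P]
Visit N → queue [O, C, G, J, M, E, H, K, P]
Visit O → queue [C, G, J, M, E, H, K, P]
Visit C → queue [G, J, M, E, H, K, P]
Visit G → queue [J, M, E, H, K, P]
Visit J → queue [M, E, H, K, P]
Visit M → queue [E, H, K, P]
Visit E → queue [H, K, P]
Visit H → queue [K, P]
Visit K → queue [P]
Visit P → queue []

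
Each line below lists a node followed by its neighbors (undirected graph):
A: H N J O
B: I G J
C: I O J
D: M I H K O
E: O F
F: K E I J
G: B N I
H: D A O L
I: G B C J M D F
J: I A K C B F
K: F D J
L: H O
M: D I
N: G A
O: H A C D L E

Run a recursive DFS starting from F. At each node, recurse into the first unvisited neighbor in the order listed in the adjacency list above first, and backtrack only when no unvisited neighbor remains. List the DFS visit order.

F, K, D, M, I, G, B, J, A, H, O, C, L, E, N

Visit F
F → K
K → D
D → M
M → I
I → G
G → B
B → J
J → A
A → H
H → O
O → C
O → L
O → E
A → N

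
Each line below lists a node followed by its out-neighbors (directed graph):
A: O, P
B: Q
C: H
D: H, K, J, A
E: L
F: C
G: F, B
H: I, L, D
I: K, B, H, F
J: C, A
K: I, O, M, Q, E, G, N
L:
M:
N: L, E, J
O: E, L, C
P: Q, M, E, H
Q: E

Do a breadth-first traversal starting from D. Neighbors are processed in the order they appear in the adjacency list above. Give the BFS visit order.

D, H, K, J, A, I, L, O, M, Q, E, G, N, C, P, B, F

Visit D; enqueue H, K, J, A → queue [H, K, J, A]
Visit H; enqueue I, L → queue [K, J, A, I, L]
Visit K; enqueue O, M, Q, E, G, N → queue [J, A, I, L, O, M, Q, E, G, N]
Visit J; enqueue C → queue [A, I, L, O, M, Q, E, G, N, C]
Visit A; enqueue P → queue [I, L, O, M, Q, E, G, N, C, P]
Visit I; enqueue B, F → queue [L, O, M, Q, E, G, N, C, P, B, F]
Visit L → queue [O, M, Q, E, G, N, C, P, B, F]
Visit O → queue [M, Q, E, G, N, C, P, B, F]
Visit M → queue [Q, E, G, N, C, P, B, F]
Visit Q → queue [E, G, N, C, P, B, F]
Visit E → queue [G, N, C, P, B, F]
Visit G → queue [N, C, P, B, F]
Visit N → queue [C, P, B, F]
Visit C → queue [P, B, F]
Visit P → queue [B, F]
Visit B → queue [F]
Visit F → queue []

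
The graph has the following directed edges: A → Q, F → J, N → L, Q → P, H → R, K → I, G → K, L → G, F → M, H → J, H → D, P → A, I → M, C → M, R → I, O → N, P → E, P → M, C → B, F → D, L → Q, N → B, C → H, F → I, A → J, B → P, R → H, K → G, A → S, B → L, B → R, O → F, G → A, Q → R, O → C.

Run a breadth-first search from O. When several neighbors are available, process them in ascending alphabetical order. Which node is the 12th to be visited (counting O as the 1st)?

Visit O; enqueue C, F, N → queue [C, F, N]
Visit C; enqueue B, H, M → queue [F, N, B, H, M]
Visit F; enqueue D, I, J → queue [N, B, H, M, D, I, J]
Visit N; enqueue L → queue [B, H, M, D, I, J, L]
Visit B; enqueue P, R → queue [H, M, D, I, J, L, P, R]
Visit H → queue [M, D, I, J, L, P, R]
Visit M → queue [D, I, J, L, P, R]
Visit D → queue [I, J, L, P, R]
Visit I → queue [J, L, P, R]
Visit J → queue [L, P, R]
Visit L; enqueue G, Q → queue [P, R, G, Q]
Visit P; enqueue A, E → queue [R, G, Q, A, E]
Visit R → queue [G, Q, A, E]
Visit G; enqueue K → queue [Q, A, E, K]
Visit Q → queue [A, E, K]
Visit A; enqueue S → queue [E, K, S]
Visit E → queue [K, S]
Visit K → queue [S]
Visit S → queue []

Visit order: O, C, F, N, B, H, M, D, I, J, L, P, R, G, Q, A, E, K, S

P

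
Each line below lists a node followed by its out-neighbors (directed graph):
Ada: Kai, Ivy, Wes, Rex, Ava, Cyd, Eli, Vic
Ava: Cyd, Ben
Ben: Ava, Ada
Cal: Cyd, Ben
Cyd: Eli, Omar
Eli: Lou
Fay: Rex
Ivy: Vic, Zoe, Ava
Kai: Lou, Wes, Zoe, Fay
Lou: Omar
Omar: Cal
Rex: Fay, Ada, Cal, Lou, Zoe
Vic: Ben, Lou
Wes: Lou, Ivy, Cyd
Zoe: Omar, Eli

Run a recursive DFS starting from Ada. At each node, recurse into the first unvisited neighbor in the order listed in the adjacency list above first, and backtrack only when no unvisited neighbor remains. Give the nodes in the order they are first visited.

Visit Ada
Ada → Kai
Kai → Lou
Lou → Omar
Omar → Cal
Cal → Cyd
Cyd → Eli
Cal → Ben
Ben → Ava
Kai → Wes
Wes → Ivy
Ivy → Vic
Ivy → Zoe
Kai → Fay
Fay → Rex

Ada -> Kai -> Lou -> Omar -> Cal -> Cyd -> Eli -> Ben -> Ava -> Wes -> Ivy -> Vic -> Zoe -> Fay -> Rex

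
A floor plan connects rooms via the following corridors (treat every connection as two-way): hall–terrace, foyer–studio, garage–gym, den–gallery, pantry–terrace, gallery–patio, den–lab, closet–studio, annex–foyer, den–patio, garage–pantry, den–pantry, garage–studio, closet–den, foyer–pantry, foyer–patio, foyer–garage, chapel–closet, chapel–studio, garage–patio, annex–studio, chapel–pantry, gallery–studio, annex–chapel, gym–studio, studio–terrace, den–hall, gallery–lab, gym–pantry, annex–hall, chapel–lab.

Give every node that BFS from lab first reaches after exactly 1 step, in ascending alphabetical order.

Level 0: lab
Level 1: chapel, den, gallery
Level 2: annex, closet, hall, pantry, patio, studio
Level 3: foyer, garage, gym, terrace

chapel, den, gallery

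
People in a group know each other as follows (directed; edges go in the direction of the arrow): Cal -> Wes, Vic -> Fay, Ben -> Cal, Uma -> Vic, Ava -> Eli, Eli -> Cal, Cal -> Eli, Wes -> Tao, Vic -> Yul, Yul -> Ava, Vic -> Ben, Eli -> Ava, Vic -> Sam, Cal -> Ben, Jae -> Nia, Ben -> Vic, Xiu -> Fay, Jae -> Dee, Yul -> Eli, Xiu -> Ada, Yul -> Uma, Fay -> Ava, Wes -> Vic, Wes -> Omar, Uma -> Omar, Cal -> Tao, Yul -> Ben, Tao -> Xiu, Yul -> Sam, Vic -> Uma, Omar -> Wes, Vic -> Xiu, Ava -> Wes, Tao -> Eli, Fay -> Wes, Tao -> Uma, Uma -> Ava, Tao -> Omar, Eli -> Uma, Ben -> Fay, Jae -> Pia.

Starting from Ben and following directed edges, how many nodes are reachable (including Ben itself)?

14

BFS from Ben visits: Ben, Vic, Fay, Cal, Yul, Xiu, Uma, Sam, Wes, Ava, Tao, Eli, Ada, Omar
Reachable nodes: 14 of 18 total.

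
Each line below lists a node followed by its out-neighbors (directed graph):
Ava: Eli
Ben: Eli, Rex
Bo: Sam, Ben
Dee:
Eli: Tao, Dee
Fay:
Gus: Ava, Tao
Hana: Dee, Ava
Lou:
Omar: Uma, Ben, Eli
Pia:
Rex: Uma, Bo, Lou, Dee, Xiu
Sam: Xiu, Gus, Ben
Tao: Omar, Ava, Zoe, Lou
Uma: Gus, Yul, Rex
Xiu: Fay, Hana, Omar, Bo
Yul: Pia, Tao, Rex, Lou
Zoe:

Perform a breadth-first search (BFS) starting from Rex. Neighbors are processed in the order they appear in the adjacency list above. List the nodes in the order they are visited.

Rex Uma Bo Lou Dee Xiu Gus Yul Sam Ben Fay Hana Omar Ava Tao Pia Eli Zoe

Visit Rex; enqueue Uma, Bo, Lou, Dee, Xiu → queue [Uma, Bo, Lou, Dee, Xiu]
Visit Uma; enqueue Gus, Yul → queue [Bo, Lou, Dee, Xiu, Gus, Yul]
Visit Bo; enqueue Sam, Ben → queue [Lou, Dee, Xiu, Gus, Yul, Sam, Ben]
Visit Lou → queue [Dee, Xiu, Gus, Yul, Sam, Ben]
Visit Dee → queue [Xiu, Gus, Yul, Sam, Ben]
Visit Xiu; enqueue Fay, Hana, Omar → queue [Gus, Yul, Sam, Ben, Fay, Hana, Omar]
Visit Gus; enqueue Ava, Tao → queue [Yul, Sam, Ben, Fay, Hana, Omar, Ava, Tao]
Visit Yul; enqueue Pia → queue [Sam, Ben, Fay, Hana, Omar, Ava, Tao, Pia]
Visit Sam → queue [Ben, Fay, Hana, Omar, Ava, Tao, Pia]
Visit Ben; enqueue Eli → queue [Fay, Hana, Omar, Ava, Tao, Pia, Eli]
Visit Fay → queue [Hana, Omar, Ava, Tao, Pia, Eli]
Visit Hana → queue [Omar, Ava, Tao, Pia, Eli]
Visit Omar → queue [Ava, Tao, Pia, Eli]
Visit Ava → queue [Tao, Pia, Eli]
Visit Tao; enqueue Zoe → queue [Pia, Eli, Zoe]
Visit Pia → queue [Eli, Zoe]
Visit Eli → queue [Zoe]
Visit Zoe → queue []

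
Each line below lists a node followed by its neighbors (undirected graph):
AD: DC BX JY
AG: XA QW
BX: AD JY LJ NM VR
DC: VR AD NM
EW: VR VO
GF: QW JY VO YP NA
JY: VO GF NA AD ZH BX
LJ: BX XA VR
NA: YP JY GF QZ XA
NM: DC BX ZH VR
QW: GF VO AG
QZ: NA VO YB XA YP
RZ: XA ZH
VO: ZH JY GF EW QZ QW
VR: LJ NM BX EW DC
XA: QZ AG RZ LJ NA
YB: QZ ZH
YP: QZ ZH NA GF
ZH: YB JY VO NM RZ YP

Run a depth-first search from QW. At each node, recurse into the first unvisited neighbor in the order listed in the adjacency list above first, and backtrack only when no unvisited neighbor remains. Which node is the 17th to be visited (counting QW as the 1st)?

VR

Visit QW
QW → GF
GF → JY
JY → VO
VO → ZH
ZH → YB
YB → QZ
QZ → NA
NA → YP
NA → XA
XA → AG
XA → RZ
XA → LJ
LJ → BX
BX → AD
AD → DC
DC → VR
VR → NM
VR → EW

Visit order: QW, GF, JY, VO, ZH, YB, QZ, NA, YP, XA, AG, RZ, LJ, BX, AD, DC, VR, NM, EW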